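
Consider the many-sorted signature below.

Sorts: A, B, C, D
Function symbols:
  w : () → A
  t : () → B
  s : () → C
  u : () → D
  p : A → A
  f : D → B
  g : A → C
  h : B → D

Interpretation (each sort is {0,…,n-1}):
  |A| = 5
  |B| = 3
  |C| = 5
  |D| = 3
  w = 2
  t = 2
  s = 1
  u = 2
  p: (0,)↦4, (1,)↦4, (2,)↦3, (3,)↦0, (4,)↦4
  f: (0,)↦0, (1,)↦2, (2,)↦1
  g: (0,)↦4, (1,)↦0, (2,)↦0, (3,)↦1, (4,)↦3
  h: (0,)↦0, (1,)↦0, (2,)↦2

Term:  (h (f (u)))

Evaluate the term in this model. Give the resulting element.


value = 0

  u = 2
  (f (u)) = f(2,) = 1
  (h (f (u))) = h(1,) = 0


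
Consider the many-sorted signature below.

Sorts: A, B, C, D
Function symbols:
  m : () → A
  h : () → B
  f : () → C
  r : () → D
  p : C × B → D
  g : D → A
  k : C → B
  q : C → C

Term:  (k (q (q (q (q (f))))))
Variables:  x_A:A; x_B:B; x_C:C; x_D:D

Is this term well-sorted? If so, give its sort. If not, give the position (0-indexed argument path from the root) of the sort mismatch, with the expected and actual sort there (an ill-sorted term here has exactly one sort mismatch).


well-sorted; sort = B

          (f) : C
        (q (f)) : C
      (q (q (f))) : C
    (q (q (q (f)))) : C
  (q (q (q (q (f))))) : C
(k (q (q (q (q (f)))))) : B


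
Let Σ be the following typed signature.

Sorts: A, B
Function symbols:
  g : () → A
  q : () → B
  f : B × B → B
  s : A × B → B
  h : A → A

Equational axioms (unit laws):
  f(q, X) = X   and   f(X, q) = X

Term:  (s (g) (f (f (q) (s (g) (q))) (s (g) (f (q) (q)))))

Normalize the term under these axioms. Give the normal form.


1. (s (g) (f (f (q) (s (g) (q))) (s (g) (f (q) (q)))))  →  (s (g) (f (s (g) (q)) (s (g) (f (q) (q)))))
2. (s (g) (f (s (g) (q)) (s (g) (f (q) (q)))))  →  (s (g) (f (s (g) (q)) (s (g) (q))))

normal form = (s (g) (f (s (g) (q)) (s (g) (q))))


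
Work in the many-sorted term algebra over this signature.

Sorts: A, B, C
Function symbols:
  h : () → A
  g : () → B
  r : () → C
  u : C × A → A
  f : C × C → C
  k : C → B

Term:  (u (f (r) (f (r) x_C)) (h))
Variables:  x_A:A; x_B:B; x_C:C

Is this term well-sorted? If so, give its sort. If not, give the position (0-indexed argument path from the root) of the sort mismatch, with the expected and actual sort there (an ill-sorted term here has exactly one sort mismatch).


    (r) : C
      (r) : C
      x_C : C
    (f (r) x_C) : C
  (f (r) (f (r) x_C)) : C
  (h) : A
(u (f (r) (f (r) x_C)) (h)) : A

well-sorted; sort = A


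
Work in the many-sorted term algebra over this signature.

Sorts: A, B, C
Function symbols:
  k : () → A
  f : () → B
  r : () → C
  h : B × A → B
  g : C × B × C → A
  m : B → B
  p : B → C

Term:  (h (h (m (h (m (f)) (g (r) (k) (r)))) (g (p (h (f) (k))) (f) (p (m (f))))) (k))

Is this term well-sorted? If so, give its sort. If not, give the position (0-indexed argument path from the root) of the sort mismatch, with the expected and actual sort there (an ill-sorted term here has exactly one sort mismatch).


ill-sorted at position [0, 0, 0, 1, 1]: expected B, got A

          (f) : B
        (m (f)) : B
          (r) : C
          (k) : A
          (r) : C
        (g (r) (k) (r)) : ✗ arg 1 at [0, 0, 0, 1, 1] has sort A, expected B
          (f) : B
          (k) : A
        (h (f) (k)) : B
      (p (h (f) (k))) : C
      (f) : B
          (f) : B
        (m (f)) : B
      (p (m (f))) : C
    (g (p (h (f) (k))) (f) (p (m (f)))) : A
  (k) : A


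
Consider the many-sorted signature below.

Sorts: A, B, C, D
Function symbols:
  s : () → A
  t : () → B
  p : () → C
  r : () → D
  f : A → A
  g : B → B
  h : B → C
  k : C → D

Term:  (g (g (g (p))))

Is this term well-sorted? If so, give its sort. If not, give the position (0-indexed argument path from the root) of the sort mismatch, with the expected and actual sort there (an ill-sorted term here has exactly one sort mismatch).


      (p) : C
    (g (p)) : ✗ arg 0 at [0, 0, 0] has sort C, expected B

ill-sorted at position [0, 0, 0]: expected B, got C


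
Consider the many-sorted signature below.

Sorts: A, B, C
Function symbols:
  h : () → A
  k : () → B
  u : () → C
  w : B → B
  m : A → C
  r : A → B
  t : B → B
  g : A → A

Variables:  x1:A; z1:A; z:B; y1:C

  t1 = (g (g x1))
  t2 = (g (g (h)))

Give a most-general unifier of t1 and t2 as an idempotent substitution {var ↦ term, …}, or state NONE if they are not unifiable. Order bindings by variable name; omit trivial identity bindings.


{x1 ↦ (h)}


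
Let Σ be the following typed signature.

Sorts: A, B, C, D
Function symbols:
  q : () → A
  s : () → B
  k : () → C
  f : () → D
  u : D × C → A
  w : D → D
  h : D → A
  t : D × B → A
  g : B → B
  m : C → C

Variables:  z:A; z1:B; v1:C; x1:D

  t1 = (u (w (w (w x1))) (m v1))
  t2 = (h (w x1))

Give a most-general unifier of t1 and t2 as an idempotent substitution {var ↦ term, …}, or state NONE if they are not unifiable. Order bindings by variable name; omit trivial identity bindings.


NONE (not unifiable)

head clash or occurs-check failure — not unifiable


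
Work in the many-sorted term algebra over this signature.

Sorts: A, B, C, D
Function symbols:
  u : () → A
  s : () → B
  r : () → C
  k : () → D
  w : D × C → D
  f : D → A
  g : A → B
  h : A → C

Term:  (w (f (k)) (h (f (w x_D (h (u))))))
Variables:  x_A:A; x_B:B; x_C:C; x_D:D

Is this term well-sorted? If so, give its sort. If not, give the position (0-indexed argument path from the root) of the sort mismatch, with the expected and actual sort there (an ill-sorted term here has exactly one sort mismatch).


ill-sorted at position [0]: expected D, got A

    (k) : D
  (f (k)) : A
        x_D : D
          (u) : A
        (h (u)) : C
      (w x_D (h (u))) : D
    (f (w x_D (h (u)))) : A
  (h (f (w x_D (h (u))))) : C
(w (f (k)) (h (f (w x_D (h (u)))))) : ✗ arg 0 at [0] has sort A, expected D


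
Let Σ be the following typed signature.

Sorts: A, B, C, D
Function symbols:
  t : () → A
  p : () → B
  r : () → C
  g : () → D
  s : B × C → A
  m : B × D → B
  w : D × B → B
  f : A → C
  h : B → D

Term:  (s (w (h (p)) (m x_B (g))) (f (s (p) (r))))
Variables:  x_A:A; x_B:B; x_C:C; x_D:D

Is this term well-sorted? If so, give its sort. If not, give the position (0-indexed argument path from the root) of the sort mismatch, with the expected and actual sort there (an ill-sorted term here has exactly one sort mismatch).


well-sorted; sort = A

      (p) : B
    (h (p)) : D
      x_B : B
      (g) : D
    (m x_B (g)) : B
  (w (h (p)) (m x_B (g))) : B
      (p) : B
      (r) : C
    (s (p) (r)) : A
  (f (s (p) (r))) : C
(s (w (h (p)) (m x_B (g))) (f (s (p) (r)))) : A


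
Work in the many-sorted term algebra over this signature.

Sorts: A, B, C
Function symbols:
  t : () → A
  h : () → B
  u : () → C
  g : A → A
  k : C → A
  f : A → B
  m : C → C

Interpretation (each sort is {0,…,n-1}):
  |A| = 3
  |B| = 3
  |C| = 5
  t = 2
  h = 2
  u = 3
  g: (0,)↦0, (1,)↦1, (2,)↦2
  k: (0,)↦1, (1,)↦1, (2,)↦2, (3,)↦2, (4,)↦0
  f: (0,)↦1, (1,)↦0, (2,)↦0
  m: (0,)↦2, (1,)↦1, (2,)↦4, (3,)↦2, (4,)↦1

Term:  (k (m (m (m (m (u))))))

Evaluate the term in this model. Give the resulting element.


  u = 3
  (m (u)) = m(3,) = 2
  (m (m (u))) = m(2,) = 4
  (m (m (m (u)))) = m(4,) = 1
  (m (m (m (m (u))))) = m(1,) = 1
  (k (m (m (m (m (u)))))) = k(1,) = 1

value = 1


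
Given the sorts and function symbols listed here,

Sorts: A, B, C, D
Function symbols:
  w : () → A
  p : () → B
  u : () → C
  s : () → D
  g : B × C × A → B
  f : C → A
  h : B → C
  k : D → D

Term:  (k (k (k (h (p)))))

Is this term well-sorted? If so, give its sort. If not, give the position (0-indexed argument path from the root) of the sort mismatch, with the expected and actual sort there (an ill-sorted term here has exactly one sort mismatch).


ill-sorted at position [0, 0, 0]: expected D, got C

        (p) : B
      (h (p)) : C
    (k (h (p))) : ✗ arg 0 at [0, 0, 0] has sort C, expected D


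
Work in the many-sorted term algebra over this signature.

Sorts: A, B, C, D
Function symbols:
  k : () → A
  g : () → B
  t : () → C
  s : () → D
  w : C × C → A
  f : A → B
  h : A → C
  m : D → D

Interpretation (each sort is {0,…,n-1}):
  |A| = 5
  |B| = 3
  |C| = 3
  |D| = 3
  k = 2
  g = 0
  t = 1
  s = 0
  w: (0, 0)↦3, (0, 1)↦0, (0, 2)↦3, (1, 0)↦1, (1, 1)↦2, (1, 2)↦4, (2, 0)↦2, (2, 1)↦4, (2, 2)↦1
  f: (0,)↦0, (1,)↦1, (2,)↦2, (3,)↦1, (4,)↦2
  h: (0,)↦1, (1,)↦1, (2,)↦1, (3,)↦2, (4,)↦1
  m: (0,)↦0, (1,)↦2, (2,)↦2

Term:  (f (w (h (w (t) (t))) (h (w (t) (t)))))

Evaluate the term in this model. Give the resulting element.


value = 2

  t = 1
  t = 1
  (w (t) (t)) = w(1, 1) = 2
  (h (w (t) (t))) = h(2,) = 1
  t = 1
  t = 1
  (w (t) (t)) = w(1, 1) = 2
  (h (w (t) (t))) = h(2,) = 1
  (w (h (w (t) (t))) (h (w (t) (t)))) = w(1, 1) = 2
  (f (w (h (w (t) (t))) (h (w (t) (t))))) = f(2,) = 2


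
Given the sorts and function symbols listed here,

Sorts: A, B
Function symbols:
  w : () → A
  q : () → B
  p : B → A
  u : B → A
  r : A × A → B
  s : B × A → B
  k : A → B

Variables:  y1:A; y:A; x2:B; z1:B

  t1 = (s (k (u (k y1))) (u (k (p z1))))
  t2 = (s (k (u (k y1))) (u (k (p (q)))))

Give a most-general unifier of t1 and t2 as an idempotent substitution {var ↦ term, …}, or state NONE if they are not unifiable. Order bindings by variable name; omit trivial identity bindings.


{z1 ↦ (q)}


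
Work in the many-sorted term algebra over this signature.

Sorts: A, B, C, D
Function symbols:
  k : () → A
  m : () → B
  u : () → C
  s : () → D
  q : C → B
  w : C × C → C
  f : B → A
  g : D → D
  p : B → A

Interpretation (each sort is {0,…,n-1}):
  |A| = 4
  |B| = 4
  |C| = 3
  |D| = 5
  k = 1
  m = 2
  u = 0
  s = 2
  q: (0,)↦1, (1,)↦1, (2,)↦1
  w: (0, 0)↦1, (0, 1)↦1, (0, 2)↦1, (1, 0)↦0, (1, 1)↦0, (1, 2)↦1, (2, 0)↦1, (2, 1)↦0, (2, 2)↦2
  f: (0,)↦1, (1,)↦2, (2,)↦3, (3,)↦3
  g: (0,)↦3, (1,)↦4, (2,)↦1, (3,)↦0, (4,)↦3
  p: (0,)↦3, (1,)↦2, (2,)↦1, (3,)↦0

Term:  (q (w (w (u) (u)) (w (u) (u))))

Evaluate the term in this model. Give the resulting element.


value = 1

  u = 0
  u = 0
  (w (u) (u)) = w(0, 0) = 1
  u = 0
  u = 0
  (w (u) (u)) = w(0, 0) = 1
  (w (w (u) (u)) (w (u) (u))) = w(1, 1) = 0
  (q (w (w (u) (u)) (w (u) (u)))) = q(0,) = 1


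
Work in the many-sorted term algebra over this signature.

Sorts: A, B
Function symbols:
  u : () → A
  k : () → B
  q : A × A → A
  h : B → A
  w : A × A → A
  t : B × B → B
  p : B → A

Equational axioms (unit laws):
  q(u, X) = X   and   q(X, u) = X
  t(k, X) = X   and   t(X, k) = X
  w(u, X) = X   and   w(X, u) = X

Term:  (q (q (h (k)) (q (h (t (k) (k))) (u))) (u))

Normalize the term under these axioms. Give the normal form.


1. (q (q (h (k)) (q (h (t (k) (k))) (u))) (u))  →  (q (h (k)) (q (h (t (k) (k))) (u)))
2. (q (h (k)) (q (h (t (k) (k))) (u)))  →  (q (h (k)) (h (t (k) (k))))
3. (q (h (k)) (h (t (k) (k))))  →  (q (h (k)) (h (k)))

normal form = (q (h (k)) (h (k)))


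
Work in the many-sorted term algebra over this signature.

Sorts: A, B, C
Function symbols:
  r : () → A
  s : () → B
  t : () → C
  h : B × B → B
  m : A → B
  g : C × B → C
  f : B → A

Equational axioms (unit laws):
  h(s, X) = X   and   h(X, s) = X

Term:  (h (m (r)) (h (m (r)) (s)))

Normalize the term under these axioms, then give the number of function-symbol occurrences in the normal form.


size = 5

1. (h (m (r)) (h (m (r)) (s)))  →  (h (m (r)) (m (r)))
normal form: (h (m (r)) (m (r)))


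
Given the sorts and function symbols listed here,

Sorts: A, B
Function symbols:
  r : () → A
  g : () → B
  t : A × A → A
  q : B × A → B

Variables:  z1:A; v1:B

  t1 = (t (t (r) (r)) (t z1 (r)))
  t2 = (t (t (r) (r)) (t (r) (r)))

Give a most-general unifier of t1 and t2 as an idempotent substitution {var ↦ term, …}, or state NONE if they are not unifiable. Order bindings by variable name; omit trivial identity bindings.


{z1 ↦ (r)}


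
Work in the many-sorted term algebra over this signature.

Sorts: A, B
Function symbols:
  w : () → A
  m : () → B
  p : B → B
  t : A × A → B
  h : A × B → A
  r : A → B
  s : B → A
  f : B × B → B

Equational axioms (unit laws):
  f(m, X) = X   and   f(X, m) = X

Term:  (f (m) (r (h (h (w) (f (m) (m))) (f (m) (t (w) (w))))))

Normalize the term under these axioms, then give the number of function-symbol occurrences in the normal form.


1. (f (m) (r (h (h (w) (f (m) (m))) (f (m) (t (w) (w))))))  →  (r (h (h (w) (f (m) (m))) (f (m) (t (w) (w)))))
2. (r (h (h (w) (f (m) (m))) (f (m) (t (w) (w)))))  →  (r (h (h (w) (m)) (f (m) (t (w) (w)))))
3. (r (h (h (w) (m)) (f (m) (t (w) (w)))))  →  (r (h (h (w) (m)) (t (w) (w))))
normal form: (r (h (h (w) (m)) (t (w) (w))))

size = 8


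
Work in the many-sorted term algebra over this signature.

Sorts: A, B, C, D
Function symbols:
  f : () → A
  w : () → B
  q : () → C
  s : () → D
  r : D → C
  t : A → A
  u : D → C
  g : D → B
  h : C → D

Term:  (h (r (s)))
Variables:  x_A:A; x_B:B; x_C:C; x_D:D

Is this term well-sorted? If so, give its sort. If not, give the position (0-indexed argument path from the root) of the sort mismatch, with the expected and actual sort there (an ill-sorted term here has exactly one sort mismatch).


    (s) : D
  (r (s)) : C
(h (r (s))) : D

well-sorted; sort = D


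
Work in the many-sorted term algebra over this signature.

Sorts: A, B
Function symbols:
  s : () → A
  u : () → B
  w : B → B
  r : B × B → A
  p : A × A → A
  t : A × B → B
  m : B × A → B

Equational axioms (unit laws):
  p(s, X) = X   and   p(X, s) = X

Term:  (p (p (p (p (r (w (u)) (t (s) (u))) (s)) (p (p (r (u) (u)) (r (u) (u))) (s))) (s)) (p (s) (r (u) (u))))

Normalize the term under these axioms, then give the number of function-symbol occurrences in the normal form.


1. (p (p (p (p (r (w (u)) (t (s) (u))) (s)) (p (p (r (u) (u)) (r (u) (u))) (s))) (s)) (p (s) (r (u) (u))))  →  (p (p (p (r (w (u)) (t (s) (u))) (s)) (p (p (r (u) (u)) (r (u) (u))) (s))) (p (s) (r (u) (u))))
2. (p (p (p (r (w (u)) (t (s) (u))) (s)) (p (p (r (u) (u)) (r (u) (u))) (s))) (p (s) (r (u) (u))))  →  (p (p (r (w (u)) (t (s) (u))) (p (p (r (u) (u)) (r (u) (u))) (s))) (p (s) (r (u) (u))))
3. (p (p (r (w (u)) (t (s) (u))) (p (p (r (u) (u)) (r (u) (u))) (s))) (p (s) (r (u) (u))))  →  (p (p (r (w (u)) (t (s) (u))) (p (r (u) (u)) (r (u) (u)))) (p (s) (r (u) (u))))
4. (p (p (r (w (u)) (t (s) (u))) (p (r (u) (u)) (r (u) (u)))) (p (s) (r (u) (u))))  →  (p (p (r (w (u)) (t (s) (u))) (p (r (u) (u)) (r (u) (u)))) (r (u) (u)))
normal form: (p (p (r (w (u)) (t (s) (u))) (p (r (u) (u)) (r (u) (u)))) (r (u) (u)))

size = 18


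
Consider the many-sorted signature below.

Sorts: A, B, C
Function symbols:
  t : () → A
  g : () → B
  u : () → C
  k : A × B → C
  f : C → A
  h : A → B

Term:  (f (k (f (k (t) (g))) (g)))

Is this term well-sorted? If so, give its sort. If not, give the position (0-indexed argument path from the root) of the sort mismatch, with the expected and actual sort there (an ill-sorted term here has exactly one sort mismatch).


well-sorted; sort = A

        (t) : A
        (g) : B
      (k (t) (g)) : C
    (f (k (t) (g))) : A
    (g) : B
  (k (f (k (t) (g))) (g)) : C
(f (k (f (k (t) (g))) (g))) : A


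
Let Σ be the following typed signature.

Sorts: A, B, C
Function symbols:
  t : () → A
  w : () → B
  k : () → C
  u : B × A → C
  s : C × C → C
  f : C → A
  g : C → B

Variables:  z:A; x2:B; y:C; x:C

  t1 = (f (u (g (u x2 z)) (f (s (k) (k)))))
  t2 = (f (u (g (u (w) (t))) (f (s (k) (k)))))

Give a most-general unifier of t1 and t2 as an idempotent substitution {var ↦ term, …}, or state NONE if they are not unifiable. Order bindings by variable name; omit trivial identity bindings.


{x2 ↦ (w), z ↦ (t)}


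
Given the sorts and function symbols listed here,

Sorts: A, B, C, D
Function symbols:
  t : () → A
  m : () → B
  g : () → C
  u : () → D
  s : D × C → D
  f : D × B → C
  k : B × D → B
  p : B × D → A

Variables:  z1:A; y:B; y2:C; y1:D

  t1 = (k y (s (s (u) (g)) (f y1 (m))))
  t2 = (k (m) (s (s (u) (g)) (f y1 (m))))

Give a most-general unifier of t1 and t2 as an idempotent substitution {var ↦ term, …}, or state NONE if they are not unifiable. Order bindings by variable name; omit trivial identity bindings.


{y ↦ (m)}


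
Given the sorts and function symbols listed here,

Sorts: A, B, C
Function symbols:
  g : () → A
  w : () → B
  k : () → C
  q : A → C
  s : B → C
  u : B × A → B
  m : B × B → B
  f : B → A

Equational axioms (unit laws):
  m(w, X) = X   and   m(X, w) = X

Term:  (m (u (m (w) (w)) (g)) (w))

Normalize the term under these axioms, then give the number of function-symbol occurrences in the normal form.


size = 3

1. (m (u (m (w) (w)) (g)) (w))  →  (u (m (w) (w)) (g))
2. (u (m (w) (w)) (g))  →  (u (w) (g))
normal form: (u (w) (g))


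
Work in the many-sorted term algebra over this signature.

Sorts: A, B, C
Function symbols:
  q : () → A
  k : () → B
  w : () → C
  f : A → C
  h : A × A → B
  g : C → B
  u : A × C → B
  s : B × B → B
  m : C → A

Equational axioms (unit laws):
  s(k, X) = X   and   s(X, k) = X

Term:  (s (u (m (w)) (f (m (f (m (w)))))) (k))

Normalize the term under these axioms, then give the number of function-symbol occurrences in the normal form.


size = 8

1. (s (u (m (w)) (f (m (f (m (w)))))) (k))  →  (u (m (w)) (f (m (f (m (w))))))
normal form: (u (m (w)) (f (m (f (m (w))))))


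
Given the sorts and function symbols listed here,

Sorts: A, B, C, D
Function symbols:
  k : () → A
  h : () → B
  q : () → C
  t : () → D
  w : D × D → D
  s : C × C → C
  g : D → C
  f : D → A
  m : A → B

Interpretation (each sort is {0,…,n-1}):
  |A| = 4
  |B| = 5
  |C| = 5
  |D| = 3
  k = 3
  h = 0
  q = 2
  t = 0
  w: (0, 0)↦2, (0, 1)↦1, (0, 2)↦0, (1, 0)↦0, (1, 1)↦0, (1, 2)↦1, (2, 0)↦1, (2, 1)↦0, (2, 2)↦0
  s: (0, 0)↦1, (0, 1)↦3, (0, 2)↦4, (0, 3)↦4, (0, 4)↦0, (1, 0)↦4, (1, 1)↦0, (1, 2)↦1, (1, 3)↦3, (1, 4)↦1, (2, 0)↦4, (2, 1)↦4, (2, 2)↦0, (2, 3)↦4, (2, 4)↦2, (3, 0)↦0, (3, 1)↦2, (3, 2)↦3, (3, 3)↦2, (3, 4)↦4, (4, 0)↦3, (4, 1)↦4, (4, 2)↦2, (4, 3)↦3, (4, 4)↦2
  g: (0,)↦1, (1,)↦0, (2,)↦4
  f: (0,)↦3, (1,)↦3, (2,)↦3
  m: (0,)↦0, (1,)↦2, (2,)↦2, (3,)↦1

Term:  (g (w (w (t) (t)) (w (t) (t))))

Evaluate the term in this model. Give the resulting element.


value = 1

  t = 0
  t = 0
  (w (t) (t)) = w(0, 0) = 2
  t = 0
  t = 0
  (w (t) (t)) = w(0, 0) = 2
  (w (w (t) (t)) (w (t) (t))) = w(2, 2) = 0
  (g (w (w (t) (t)) (w (t) (t)))) = g(0,) = 1


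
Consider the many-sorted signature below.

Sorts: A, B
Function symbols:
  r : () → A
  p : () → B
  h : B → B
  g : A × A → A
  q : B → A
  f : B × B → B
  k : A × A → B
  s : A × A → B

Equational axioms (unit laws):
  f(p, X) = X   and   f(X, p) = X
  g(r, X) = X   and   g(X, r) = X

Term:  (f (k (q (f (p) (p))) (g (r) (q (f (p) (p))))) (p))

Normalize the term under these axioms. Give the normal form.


1. (f (k (q (f (p) (p))) (g (r) (q (f (p) (p))))) (p))  →  (k (q (f (p) (p))) (g (r) (q (f (p) (p)))))
2. (k (q (f (p) (p))) (g (r) (q (f (p) (p)))))  →  (k (q (p)) (g (r) (q (f (p) (p)))))
3. (k (q (p)) (g (r) (q (f (p) (p)))))  →  (k (q (p)) (q (f (p) (p))))
4. (k (q (p)) (q (f (p) (p))))  →  (k (q (p)) (q (p)))

normal form = (k (q (p)) (q (p)))


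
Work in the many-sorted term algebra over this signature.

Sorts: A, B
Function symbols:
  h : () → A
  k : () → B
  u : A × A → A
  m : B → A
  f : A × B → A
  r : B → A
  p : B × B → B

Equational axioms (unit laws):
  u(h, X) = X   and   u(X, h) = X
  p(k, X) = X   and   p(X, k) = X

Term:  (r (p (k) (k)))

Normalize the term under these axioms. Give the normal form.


1. (r (p (k) (k)))  →  (r (k))

normal form = (r (k))


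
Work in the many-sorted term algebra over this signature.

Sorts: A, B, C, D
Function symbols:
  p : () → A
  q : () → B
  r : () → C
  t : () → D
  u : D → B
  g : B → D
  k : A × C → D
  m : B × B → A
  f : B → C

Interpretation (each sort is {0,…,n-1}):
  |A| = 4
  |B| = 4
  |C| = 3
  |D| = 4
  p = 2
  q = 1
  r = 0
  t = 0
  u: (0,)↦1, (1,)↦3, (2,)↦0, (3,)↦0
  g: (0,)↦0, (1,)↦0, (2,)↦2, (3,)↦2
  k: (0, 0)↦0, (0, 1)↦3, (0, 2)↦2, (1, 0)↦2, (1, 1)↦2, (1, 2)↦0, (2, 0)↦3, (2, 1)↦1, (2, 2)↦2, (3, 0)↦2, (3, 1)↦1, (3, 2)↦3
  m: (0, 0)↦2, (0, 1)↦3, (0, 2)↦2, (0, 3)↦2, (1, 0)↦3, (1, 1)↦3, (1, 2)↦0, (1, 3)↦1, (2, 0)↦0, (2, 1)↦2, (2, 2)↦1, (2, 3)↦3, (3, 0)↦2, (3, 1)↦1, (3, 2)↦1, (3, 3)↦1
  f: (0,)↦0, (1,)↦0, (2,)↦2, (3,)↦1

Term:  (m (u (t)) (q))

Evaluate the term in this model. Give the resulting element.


value = 3

  t = 0
  (u (t)) = u(0,) = 1
  q = 1
  (m (u (t)) (q)) = m(1, 1) = 3


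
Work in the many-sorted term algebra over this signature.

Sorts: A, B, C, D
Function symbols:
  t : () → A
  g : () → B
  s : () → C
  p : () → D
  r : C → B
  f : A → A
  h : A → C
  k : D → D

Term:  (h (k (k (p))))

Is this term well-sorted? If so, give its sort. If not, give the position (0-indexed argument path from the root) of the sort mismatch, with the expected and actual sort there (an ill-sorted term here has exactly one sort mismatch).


ill-sorted at position [0]: expected A, got D

      (p) : D
    (k (p)) : D
  (k (k (p))) : D
(h (k (k (p)))) : ✗ arg 0 at [0] has sort D, expected A


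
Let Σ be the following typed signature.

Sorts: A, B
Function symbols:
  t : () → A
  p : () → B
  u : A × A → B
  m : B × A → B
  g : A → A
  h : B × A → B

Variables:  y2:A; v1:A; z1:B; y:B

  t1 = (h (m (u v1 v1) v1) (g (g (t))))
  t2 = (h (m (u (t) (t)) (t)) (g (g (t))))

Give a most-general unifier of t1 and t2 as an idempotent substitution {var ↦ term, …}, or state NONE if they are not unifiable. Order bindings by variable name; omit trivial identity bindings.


{v1 ↦ (t)}


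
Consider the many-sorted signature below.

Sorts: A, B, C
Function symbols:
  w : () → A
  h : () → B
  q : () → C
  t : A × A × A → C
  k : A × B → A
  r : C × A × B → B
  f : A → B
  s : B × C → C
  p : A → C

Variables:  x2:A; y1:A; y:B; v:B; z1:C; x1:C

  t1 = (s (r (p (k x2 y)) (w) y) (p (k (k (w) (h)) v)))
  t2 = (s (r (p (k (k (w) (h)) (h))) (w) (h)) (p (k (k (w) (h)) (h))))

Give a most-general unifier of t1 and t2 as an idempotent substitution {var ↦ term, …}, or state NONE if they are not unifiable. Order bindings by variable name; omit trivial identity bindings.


{v ↦ (h), x2 ↦ (k (w) (h)), y ↦ (h)}


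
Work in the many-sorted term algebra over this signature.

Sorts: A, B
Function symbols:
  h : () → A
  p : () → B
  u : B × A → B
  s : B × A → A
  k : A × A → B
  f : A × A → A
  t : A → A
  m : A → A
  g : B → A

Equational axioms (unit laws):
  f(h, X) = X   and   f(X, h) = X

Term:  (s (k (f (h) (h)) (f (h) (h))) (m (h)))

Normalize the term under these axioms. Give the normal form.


1. (s (k (f (h) (h)) (f (h) (h))) (m (h)))  →  (s (k (h) (f (h) (h))) (m (h)))
2. (s (k (h) (f (h) (h))) (m (h)))  →  (s (k (h) (h)) (m (h)))

normal form = (s (k (h) (h)) (m (h)))


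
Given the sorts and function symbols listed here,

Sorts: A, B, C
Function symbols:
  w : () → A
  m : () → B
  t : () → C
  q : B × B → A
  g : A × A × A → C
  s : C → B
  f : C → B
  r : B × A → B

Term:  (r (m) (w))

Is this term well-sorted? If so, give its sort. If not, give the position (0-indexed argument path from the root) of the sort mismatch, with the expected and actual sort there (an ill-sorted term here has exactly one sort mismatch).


  (m) : B
  (w) : A
(r (m) (w)) : B

well-sorted; sort = B


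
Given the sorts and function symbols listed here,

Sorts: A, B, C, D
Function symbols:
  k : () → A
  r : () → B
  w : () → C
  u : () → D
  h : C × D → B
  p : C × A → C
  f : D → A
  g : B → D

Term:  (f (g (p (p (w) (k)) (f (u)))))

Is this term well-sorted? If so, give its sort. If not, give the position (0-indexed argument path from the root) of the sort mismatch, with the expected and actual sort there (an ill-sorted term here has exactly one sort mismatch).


        (w) : C
        (k) : A
      (p (w) (k)) : C
        (u) : D
      (f (u)) : A
    (p (p (w) (k)) (f (u))) : C
  (g (p (p (w) (k)) (f (u)))) : ✗ arg 0 at [0, 0] has sort C, expected B

ill-sorted at position [0, 0]: expected B, got C


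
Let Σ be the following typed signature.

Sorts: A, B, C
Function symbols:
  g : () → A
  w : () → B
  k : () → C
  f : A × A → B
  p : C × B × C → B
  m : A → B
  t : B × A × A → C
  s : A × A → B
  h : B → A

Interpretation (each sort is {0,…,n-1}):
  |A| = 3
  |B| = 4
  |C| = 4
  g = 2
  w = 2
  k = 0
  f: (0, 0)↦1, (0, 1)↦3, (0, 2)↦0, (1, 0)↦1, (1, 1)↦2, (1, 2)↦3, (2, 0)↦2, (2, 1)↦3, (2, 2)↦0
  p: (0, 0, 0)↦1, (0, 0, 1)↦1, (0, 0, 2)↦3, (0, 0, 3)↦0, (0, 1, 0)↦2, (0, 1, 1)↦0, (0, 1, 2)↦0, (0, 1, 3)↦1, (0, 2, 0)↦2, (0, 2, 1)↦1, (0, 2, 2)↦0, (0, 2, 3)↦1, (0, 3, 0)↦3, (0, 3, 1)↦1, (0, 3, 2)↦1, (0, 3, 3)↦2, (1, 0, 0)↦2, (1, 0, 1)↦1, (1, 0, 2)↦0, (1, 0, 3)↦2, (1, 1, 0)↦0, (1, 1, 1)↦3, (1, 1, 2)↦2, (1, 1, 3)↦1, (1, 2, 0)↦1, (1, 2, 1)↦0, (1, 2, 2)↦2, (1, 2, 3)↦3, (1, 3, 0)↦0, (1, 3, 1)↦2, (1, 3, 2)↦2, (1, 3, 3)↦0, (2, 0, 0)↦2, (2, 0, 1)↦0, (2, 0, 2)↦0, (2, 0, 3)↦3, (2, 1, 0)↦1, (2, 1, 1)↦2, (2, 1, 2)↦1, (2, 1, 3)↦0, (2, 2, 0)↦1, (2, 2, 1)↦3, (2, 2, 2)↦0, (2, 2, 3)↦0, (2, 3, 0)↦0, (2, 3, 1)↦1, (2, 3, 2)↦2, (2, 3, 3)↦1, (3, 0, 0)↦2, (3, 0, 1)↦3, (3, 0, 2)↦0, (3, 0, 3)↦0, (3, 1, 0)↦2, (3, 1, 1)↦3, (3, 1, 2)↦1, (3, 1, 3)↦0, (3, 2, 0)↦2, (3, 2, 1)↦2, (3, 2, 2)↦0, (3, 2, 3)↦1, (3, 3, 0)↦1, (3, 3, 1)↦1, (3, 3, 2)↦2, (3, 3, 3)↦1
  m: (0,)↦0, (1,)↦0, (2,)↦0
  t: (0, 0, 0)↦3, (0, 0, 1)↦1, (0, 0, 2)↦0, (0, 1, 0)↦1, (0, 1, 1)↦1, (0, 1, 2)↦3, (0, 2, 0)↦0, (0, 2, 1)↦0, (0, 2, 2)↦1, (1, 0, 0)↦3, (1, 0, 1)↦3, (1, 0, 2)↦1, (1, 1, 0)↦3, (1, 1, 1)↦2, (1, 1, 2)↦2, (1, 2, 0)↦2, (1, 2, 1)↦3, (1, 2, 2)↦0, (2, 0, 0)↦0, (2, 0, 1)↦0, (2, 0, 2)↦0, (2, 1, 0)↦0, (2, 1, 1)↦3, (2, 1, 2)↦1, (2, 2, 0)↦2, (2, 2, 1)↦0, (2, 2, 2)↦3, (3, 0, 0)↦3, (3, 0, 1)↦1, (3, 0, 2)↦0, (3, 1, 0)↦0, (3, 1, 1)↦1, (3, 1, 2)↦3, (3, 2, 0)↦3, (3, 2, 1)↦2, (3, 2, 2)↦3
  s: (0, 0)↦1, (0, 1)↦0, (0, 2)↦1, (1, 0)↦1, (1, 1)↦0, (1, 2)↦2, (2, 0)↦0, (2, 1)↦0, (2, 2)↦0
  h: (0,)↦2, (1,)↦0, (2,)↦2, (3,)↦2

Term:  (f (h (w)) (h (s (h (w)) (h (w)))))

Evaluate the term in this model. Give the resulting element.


  w = 2
  (h (w)) = h(2,) = 2
  w = 2
  (h (w)) = h(2,) = 2
  w = 2
  (h (w)) = h(2,) = 2
  (s (h (w)) (h (w))) = s(2, 2) = 0
  (h (s (h (w)) (h (w)))) = h(0,) = 2
  (f (h (w)) (h (s (h (w)) (h (w))))) = f(2, 2) = 0

value = 0


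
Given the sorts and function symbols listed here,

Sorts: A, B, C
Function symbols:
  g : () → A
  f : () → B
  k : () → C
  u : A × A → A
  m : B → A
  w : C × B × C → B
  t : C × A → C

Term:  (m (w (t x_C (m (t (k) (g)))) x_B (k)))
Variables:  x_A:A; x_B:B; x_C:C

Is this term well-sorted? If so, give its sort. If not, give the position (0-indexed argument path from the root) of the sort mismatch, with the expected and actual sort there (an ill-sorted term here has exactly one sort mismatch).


      x_C : C
          (k) : C
          (g) : A
        (t (k) (g)) : C
      (m (t (k) (g))) : ✗ arg 0 at [0, 0, 1, 0] has sort C, expected B
    x_B : B
    (k) : C

ill-sorted at position [0, 0, 1, 0]: expected B, got C


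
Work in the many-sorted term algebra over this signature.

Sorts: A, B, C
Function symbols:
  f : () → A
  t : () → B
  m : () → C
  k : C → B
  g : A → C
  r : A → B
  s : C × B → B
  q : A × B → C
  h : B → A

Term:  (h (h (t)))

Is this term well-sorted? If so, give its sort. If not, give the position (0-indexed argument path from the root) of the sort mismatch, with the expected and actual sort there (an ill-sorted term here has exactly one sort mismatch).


ill-sorted at position [0]: expected B, got A

    (t) : B
  (h (t)) : A
(h (h (t))) : ✗ arg 0 at [0] has sort A, expected B


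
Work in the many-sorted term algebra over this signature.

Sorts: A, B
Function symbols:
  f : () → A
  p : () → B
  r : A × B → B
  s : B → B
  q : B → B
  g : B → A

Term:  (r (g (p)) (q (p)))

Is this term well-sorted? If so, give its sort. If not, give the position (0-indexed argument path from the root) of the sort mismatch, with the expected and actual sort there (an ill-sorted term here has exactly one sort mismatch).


well-sorted; sort = B

    (p) : B
  (g (p)) : A
    (p) : B
  (q (p)) : B
(r (g (p)) (q (p))) : B


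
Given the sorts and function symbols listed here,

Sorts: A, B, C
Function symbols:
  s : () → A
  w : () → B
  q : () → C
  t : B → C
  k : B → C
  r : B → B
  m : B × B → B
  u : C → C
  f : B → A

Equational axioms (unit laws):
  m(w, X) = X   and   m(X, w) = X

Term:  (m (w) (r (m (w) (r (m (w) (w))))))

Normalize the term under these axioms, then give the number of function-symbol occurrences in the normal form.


size = 3

1. (m (w) (r (m (w) (r (m (w) (w))))))  →  (r (m (w) (r (m (w) (w)))))
2. (r (m (w) (r (m (w) (w)))))  →  (r (r (m (w) (w))))
3. (r (r (m (w) (w))))  →  (r (r (w)))
normal form: (r (r (w)))


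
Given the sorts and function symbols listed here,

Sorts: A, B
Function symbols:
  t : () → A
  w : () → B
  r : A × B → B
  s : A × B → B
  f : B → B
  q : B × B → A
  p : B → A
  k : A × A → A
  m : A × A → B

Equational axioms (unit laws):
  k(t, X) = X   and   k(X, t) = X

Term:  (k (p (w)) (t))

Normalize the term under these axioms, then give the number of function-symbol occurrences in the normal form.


size = 2

1. (k (p (w)) (t))  →  (p (w))
normal form: (p (w))


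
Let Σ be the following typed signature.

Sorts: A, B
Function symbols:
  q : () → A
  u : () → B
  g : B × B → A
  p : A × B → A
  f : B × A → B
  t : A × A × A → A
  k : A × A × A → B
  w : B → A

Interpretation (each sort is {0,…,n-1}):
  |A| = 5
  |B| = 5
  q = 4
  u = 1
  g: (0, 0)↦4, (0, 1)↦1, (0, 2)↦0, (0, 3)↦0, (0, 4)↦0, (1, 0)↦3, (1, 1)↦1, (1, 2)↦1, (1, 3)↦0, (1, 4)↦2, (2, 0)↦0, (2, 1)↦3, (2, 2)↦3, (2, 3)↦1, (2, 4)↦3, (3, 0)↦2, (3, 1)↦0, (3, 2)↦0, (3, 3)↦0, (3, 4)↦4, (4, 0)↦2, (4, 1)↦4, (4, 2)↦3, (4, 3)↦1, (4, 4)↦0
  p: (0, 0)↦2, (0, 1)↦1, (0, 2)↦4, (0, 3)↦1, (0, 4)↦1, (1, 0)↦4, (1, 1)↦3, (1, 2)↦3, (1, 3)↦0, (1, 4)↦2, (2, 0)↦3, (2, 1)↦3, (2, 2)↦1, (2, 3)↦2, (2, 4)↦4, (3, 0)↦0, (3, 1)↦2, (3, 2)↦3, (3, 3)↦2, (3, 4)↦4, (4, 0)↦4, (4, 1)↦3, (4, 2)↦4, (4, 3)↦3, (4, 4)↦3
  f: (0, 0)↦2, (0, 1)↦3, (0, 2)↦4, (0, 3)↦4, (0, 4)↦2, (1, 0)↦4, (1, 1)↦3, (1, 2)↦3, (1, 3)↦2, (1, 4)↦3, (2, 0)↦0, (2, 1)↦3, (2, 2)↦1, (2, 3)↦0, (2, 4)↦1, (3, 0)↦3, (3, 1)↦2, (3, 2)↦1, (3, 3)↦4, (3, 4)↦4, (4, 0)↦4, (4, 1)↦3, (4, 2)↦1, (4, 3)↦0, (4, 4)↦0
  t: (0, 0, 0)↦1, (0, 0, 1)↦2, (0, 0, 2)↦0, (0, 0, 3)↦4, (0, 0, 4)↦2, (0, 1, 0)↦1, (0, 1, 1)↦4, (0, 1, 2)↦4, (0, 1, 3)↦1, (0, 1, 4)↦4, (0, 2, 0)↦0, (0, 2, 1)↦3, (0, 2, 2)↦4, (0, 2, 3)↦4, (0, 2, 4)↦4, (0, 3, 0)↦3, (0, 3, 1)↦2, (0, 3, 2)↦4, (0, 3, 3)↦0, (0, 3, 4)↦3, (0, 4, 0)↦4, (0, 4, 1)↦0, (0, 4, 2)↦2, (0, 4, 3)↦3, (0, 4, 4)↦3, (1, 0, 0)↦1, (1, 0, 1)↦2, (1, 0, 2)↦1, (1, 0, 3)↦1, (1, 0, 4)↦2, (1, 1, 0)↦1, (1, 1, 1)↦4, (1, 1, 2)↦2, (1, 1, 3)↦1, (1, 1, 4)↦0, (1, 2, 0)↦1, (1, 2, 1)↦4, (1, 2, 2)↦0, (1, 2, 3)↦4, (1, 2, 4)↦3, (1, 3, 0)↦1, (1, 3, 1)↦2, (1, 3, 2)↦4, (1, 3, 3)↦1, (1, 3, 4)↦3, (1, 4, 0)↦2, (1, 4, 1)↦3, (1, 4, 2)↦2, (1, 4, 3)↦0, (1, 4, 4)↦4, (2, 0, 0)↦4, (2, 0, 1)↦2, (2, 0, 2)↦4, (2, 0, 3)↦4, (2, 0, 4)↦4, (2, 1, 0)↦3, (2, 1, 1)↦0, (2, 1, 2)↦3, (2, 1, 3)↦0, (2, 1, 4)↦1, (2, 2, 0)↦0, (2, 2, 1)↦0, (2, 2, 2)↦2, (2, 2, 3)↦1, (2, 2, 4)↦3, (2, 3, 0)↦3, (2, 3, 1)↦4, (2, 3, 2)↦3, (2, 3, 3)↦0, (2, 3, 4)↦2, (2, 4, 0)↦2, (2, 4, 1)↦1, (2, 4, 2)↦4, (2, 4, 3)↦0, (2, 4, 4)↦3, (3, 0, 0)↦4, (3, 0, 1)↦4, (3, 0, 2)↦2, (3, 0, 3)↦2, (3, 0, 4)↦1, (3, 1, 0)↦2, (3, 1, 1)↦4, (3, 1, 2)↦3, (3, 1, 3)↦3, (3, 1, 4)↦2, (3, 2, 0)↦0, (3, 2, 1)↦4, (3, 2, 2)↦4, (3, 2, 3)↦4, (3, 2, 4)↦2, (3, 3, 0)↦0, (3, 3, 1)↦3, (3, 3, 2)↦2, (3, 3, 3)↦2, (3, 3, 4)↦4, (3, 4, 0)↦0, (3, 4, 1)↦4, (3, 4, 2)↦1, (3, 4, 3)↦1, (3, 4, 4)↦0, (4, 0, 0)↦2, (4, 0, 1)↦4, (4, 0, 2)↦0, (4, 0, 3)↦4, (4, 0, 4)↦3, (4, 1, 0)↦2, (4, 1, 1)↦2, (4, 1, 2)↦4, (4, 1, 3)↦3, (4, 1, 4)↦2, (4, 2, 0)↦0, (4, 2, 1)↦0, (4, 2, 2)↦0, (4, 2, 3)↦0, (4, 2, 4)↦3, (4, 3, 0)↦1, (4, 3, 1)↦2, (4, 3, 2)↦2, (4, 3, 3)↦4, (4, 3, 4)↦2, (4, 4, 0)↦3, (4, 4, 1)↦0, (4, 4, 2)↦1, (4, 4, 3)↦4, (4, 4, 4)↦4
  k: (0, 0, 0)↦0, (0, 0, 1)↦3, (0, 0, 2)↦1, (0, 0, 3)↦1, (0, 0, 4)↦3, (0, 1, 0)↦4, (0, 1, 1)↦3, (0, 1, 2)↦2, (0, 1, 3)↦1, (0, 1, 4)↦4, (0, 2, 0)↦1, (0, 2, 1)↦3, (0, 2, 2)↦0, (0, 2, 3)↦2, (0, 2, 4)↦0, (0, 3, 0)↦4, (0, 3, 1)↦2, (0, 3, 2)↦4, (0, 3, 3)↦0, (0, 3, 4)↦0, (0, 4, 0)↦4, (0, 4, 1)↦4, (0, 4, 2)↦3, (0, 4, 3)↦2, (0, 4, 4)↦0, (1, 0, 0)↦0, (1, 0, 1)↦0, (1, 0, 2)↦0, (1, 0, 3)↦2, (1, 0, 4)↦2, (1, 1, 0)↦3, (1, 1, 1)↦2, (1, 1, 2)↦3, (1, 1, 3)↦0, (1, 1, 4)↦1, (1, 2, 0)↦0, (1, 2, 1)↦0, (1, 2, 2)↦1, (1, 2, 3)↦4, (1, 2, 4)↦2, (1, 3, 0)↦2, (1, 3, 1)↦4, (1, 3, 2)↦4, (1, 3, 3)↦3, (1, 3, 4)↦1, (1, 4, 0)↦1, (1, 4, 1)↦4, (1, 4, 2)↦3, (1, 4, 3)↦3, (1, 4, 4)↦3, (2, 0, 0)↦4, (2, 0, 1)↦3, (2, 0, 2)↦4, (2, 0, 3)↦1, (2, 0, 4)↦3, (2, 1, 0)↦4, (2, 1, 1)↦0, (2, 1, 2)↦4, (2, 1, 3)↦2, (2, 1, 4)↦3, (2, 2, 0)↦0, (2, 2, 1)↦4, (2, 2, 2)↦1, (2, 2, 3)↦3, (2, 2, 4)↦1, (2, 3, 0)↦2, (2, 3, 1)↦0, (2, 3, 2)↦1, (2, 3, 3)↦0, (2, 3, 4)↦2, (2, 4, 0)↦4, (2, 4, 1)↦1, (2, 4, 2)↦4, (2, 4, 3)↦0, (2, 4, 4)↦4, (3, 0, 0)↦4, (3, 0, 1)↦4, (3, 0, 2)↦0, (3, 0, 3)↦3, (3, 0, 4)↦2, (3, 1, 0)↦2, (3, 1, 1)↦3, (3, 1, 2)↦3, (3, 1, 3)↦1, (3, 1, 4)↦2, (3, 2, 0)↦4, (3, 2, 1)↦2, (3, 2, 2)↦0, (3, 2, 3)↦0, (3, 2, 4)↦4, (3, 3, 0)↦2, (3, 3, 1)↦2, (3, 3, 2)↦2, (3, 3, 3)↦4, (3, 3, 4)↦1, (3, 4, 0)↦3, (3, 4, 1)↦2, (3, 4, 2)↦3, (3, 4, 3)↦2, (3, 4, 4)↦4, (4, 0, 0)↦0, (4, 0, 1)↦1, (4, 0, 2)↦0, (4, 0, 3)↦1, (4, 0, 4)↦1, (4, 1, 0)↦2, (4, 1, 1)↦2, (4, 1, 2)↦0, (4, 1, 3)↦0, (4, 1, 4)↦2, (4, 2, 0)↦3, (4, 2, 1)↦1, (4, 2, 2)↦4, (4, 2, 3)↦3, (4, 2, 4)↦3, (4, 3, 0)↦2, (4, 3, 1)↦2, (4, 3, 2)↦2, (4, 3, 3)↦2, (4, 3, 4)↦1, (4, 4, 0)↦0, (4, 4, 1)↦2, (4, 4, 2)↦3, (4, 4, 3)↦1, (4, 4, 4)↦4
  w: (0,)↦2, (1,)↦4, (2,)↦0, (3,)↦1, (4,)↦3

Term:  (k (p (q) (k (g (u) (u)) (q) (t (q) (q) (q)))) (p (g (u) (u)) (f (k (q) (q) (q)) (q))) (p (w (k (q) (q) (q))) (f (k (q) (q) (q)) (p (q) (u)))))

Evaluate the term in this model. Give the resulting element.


value = 3

  q = 4
  u = 1
  u = 1
  (g (u) (u)) = g(1, 1) = 1
  q = 4
  q = 4
  q = 4
  q = 4
  (t (q) (q) (q)) = t(4, 4, 4) = 4
  (k (g (u) (u)) (q) (t (q) (q) (q))) = k(1, 4, 4) = 3
  (p (q) (k (g (u) (u)) (q) (t (q) (q) (q)))) = p(4, 3) = 3
  u = 1
  u = 1
  (g (u) (u)) = g(1, 1) = 1
  q = 4
  q = 4
  q = 4
  (k (q) (q) (q)) = k(4, 4, 4) = 4
  q = 4
  (f (k (q) (q) (q)) (q)) = f(4, 4) = 0
  (p (g (u) (u)) (f (k (q) (q) (q)) (q))) = p(1, 0) = 4
  q = 4
  q = 4
  q = 4
  (k (q) (q) (q)) = k(4, 4, 4) = 4
  (w (k (q) (q) (q))) = w(4,) = 3
  q = 4
  q = 4
  q = 4
  (k (q) (q) (q)) = k(4, 4, 4) = 4
  q = 4
  u = 1
  (p (q) (u)) = p(4, 1) = 3
  (f (k (q) (q) (q)) (p (q) (u))) = f(4, 3) = 0
  (p (w (k (q) (q) (q))) (f (k (q) (q) (q)) (p (q) (u)))) = p(3, 0) = 0
  (k (p (q) (k (g (u) (u)) (q) (t (q) (q) (q)))) (p (g (u) (u)) (f (k (q) (q) (q)) (q))) (p (w (k (q) (q) (q))) (f (k (q) (q) (q)) (p (q) (u))))) = k(3, 4, 0) = 3


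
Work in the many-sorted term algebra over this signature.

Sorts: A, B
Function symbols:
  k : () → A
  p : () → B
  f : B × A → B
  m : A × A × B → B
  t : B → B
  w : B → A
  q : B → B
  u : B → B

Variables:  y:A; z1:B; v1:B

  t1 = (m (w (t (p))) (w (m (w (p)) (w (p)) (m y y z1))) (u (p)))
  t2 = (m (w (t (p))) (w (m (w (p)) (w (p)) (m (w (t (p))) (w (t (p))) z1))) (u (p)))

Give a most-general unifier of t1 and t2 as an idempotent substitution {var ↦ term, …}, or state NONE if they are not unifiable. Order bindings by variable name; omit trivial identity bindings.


{y ↦ (w (t (p)))}


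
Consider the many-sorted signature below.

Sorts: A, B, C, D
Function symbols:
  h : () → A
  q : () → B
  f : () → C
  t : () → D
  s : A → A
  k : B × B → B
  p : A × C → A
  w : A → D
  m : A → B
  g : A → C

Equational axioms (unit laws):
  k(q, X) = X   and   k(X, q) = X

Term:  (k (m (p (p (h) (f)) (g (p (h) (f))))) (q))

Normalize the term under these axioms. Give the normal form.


1. (k (m (p (p (h) (f)) (g (p (h) (f))))) (q))  →  (m (p (p (h) (f)) (g (p (h) (f)))))

normal form = (m (p (p (h) (f)) (g (p (h) (f)))))


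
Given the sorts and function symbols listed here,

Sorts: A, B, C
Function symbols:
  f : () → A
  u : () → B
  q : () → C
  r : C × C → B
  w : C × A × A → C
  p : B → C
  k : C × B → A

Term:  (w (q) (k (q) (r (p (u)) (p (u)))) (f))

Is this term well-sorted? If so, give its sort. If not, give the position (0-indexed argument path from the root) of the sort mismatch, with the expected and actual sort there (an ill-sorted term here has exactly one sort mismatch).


  (q) : C
    (q) : C
        (u) : B
      (p (u)) : C
        (u) : B
      (p (u)) : C
    (r (p (u)) (p (u))) : B
  (k (q) (r (p (u)) (p (u)))) : A
  (f) : A
(w (q) (k (q) (r (p (u)) (p (u)))) (f)) : C

well-sorted; sort = C


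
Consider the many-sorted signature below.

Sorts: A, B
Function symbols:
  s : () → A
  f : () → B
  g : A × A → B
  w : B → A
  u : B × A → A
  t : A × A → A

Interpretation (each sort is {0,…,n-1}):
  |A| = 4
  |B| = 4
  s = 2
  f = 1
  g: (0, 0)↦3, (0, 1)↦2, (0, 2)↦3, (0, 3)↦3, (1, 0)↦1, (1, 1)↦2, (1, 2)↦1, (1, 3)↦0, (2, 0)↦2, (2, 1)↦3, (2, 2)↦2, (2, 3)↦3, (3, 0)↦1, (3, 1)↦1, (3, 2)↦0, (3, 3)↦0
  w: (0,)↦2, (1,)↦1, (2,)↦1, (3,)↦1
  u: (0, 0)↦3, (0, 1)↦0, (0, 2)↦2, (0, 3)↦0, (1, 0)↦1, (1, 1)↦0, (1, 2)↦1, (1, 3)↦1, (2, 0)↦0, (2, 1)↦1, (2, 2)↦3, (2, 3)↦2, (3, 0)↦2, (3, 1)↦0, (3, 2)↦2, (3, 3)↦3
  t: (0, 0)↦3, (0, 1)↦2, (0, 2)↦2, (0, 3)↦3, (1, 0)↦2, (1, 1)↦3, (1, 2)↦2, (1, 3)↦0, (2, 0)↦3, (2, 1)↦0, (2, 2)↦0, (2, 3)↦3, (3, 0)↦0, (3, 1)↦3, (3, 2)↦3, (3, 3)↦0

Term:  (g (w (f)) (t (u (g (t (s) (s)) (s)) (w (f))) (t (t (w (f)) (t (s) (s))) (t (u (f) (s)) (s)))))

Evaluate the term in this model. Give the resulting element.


  f = 1
  (w (f)) = w(1,) = 1
  s = 2
  s = 2
  (t (s) (s)) = t(2, 2) = 0
  s = 2
  (g (t (s) (s)) (s)) = g(0, 2) = 3
  f = 1
  (w (f)) = w(1,) = 1
  (u (g (t (s) (s)) (s)) (w (f))) = u(3, 1) = 0
  f = 1
  (w (f)) = w(1,) = 1
  s = 2
  s = 2
  (t (s) (s)) = t(2, 2) = 0
  (t (w (f)) (t (s) (s))) = t(1, 0) = 2
  f = 1
  s = 2
  (u (f) (s)) = u(1, 2) = 1
  s = 2
  (t (u (f) (s)) (s)) = t(1, 2) = 2
  (t (t (w (f)) (t (s) (s))) (t (u (f) (s)) (s))) = t(2, 2) = 0
  (t (u (g (t (s) (s)) (s)) (w (f))) (t (t (w (f)) (t (s) (s))) (t (u (f) (s)) (s)))) = t(0, 0) = 3
  (g (w (f)) (t (u (g (t (s) (s)) (s)) (w (f))) (t (t (w (f)) (t (s) (s))) (t (u (f) (s)) (s))))) = g(1, 3) = 0

value = 0
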